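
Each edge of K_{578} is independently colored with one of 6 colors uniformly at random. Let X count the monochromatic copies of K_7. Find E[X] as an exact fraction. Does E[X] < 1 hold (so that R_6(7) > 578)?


E[X] = C(578, 7) · 6^{1 − 21} = 4123120110457920 · 6^{−20} = 4123120110457920/3656158440062976.
As a reduced fraction: E[X] = 21474583908635/19042491875328 ≈ 1.1277.
Is E[X] < 1? NO.
Since E[X] ≥ 1, the first-moment bound is inconclusive at n = 578; it does NOT by itself certify R_6(7) > 578.

E[X] = 21474583908635/19042491875328 ≈ 1.1277; E[X] ≥ 1; first-moment method inconclusive here.


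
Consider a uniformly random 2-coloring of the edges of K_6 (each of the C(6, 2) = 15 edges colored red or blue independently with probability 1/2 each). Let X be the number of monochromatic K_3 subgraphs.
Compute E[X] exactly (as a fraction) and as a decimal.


Let X = Σ_S X_S over the C(6, 3) = 20 subsets S of size 3, where X_S = 1 if the K_3 on S is monochromatic.
For a fixed S, the K_3 on S has C(3, 2) = 3 edges. P[all 3 edges red] = (1/2)^3, and likewise for blue, so P[monochromatic] = 2·(1/2)^3 = 2^{1 − 3} = 1/4.
By linearity of expectation: E[X] = C(6, 3) · 2^{1 − 3} = 20 · 1/4 = 5.
Numerically: E[X] ≈ 5.000.

E[X] = C(6,3)·2^(1−C(3,2)) = 5 ≈ 5.000.


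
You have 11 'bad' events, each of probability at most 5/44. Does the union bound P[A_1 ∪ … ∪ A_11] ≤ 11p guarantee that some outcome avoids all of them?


Union bound: P[∪_{i=1}^{11} A_i] ≤ Σ_i P[A_i] ≤ 11·p = 11·(5/44) = 5/4.
Numerically: 5/4 ≈ 1.250000.
Is 5/4 < 1? NO.
Since the bound 5/4 is ≥ 1, the union bound is uninformative here; it does NOT by itself certify existence.

11·p = 5/4 ≈ 1.250000; existence NOT certified by the union bound.


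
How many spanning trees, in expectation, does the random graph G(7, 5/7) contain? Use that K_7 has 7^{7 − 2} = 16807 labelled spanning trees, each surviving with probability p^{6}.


K_7 has 7^{7 − 2} = 16807 labelled spanning trees.
For each such spanning tree H, let X_H = 1 if all 6 edges of H are present in G. Then P[X_H = 1] = p^{6} = (5/7)^{6} = 15625/117649.
By linearity of expectation: E[X] = Σ_H E[X_H] = 16807 · p^{6} = 16807 · 15625/117649 = 15625/7.
Numerically: E[X] ≈ 2.23e+03.

E[X] = 16807 · (5/7)^{6} = 15625/7 ≈ 2.23e+03.


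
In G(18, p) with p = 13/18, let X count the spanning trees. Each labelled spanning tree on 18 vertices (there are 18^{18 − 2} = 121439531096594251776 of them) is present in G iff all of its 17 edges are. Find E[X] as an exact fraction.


K_18 has 18^{18 − 2} = 121439531096594251776 labelled spanning trees.
For each such spanning tree H, let X_H = 1 if all 17 edges of H are present in G. Then P[X_H = 1] = p^{17} = (13/18)^{17} = 8650415919381337933/2185911559738696531968.
By linearity of expectation: E[X] = Σ_H E[X_H] = 121439531096594251776 · p^{17} = 121439531096594251776 · 8650415919381337933/2185911559738696531968 = 8650415919381337933/18.
Numerically: E[X] ≈ 4.806e+17.

E[X] = 121439531096594251776 · (13/18)^{17} = 8650415919381337933/18 ≈ 4.806e+17.


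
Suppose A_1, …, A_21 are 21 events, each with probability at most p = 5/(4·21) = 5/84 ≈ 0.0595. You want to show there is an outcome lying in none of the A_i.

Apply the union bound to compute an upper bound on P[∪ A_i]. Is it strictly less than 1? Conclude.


Union bound: P[∪_{i=1}^{21} A_i] ≤ Σ_i P[A_i] ≤ 21·p = 21·(5/84) = 5/4.
Numerically: 5/4 ≈ 1.2500.
Is 5/4 < 1? NO.
Since the bound 5/4 is ≥ 1, the union bound is uninformative here; it does NOT by itself certify existence.

21·p = 5/4 ≈ 1.2500; existence NOT certified by the union bound.


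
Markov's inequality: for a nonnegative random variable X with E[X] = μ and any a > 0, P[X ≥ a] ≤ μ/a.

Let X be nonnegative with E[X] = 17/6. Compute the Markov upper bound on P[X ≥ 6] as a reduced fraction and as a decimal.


μ = E[X] = 17/6, a = 6.
Markov: P[X ≥ 6] ≤ μ/a = (17/6)/6 = 17/36.
Numerically: ≈ 0.472222.
(Since a = 6 > μ = 2.833333, the bound 17/36 is < 1 and informative.)

P[X ≥ 6] ≤ 17/36 ≈ 0.472222.


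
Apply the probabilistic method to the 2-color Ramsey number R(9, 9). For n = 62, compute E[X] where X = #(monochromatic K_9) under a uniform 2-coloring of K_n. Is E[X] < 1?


E[X] = C(62, 9) · 2^{1 − 36} = 20286591270 · 2^{−35} = 20286591270/34359738368.
As a reduced fraction: E[X] = 10143295635/17179869184 ≈ 0.5904.
Is E[X] < 1? YES.
Since E[X] < 1, there exists a 2-coloring of K_{62} with no monochromatic K_9; hence R(9, 9) > 62.

E[X] = 10143295635/17179869184 ≈ 0.5904; E[X] < 1, so R(9, 9) > 62.


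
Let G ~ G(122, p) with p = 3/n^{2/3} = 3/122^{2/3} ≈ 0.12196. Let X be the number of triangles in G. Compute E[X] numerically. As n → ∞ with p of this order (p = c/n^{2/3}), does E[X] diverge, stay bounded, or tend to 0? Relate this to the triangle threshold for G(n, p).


Number of potential triangles: C(122, 3) = 295240.
Each occurs with probability p³ ≈ (0.12196)³ ≈ 1.8140285e-03.
By linearity: E[X] = C(122, 3)·p³ ≈ 295240 · 1.8140285e-03 ≈ 535.57377.
Since α = 2/3 < 1, p = c/n^{2/3} ≫ 1/n is above the triangle threshold p ~ 1/n. Asymptotically E[X] ~ (c³/6)·n^{3(1−α)} = (3³/6)·n^{1} → ∞; triangles are abundant w.h.p.

E[X] ≈ 535.57377; in regime p = Θ(1/n^{2/3}) E[X] diverges (above the triangle threshold p ~ 1/n).


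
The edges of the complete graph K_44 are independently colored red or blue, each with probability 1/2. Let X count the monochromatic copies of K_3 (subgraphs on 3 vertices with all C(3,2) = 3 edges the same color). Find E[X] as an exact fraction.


Let X = Σ_S X_S over the C(44, 3) = 13244 subsets S of size 3, where X_S = 1 if the K_3 on S is monochromatic.
For a fixed S, the K_3 on S has C(3, 2) = 3 edges. P[all 3 edges red] = (1/2)^3, and likewise for blue, so P[monochromatic] = 2·(1/2)^3 = 2^{1 − 3} = 1/4.
Summing: E[X] = C(44, 3) · 2^{1 − 3} = 13244 · 1/4 = 3311.
Numerically: E[X] ≈ 3311.0000.

E[X] = C(44,3)·2^(1−C(3,2)) = 3311 ≈ 3311.0000.


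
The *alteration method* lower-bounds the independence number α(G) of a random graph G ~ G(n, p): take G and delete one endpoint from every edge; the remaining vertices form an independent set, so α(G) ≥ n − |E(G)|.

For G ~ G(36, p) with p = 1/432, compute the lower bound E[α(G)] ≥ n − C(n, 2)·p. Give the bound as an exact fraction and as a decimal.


E[|E(G)|] = C(36, 2)·p = 630 · (1/432) = 35/24.
E[α(G)] ≥ n − E[|E(G)|] = 36 − 35/24 = 829/24.
Numerically: ≈ 34.54167.
(This is only a lower bound; the true E[α(G)] may be larger.)

E[α(G)] ≥ 829/24 ≈ 34.54167.


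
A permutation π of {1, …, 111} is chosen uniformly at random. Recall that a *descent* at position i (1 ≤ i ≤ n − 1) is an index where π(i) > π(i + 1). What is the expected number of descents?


Write X = Σ X_I over i = 1, …, 110, with X_I the indicator of one descent.
There are 110 indicators.
For each fixed i, the pair (π(i), π(i+1)) is a uniformly random ordered pair of distinct values from {1, …, 111}; by symmetry P[π(i) > π(i+1)] = 1/2.
By linearity: E[X] = 110 · (1/2) = (111 − 1) · (1/2) = 55 ≈ 55.000000.

E[X] = 55 = 55.000000.


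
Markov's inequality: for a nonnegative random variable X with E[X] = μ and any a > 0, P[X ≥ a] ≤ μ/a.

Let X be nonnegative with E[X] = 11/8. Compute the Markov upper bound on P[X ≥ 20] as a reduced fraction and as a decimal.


μ = E[X] = 11/8, a = 20.
Markov: P[X ≥ 20] ≤ μ/a = (11/8)/20 = 11/160.
Numerically: ≈ 0.06875.
(Since a = 20 > μ = 1.37500, the bound 11/160 is < 1 and informative.)

P[X ≥ 20] ≤ 11/160 ≈ 0.06875.


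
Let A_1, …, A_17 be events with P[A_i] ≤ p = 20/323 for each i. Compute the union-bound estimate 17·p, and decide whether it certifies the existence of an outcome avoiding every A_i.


Union bound: P[∪_{i=1}^{17} A_i] ≤ Σ_i P[A_i] ≤ 17·p = 17·(20/323) = 20/19.
Numerically: 20/19 ≈ 1.053.
Is 20/19 < 1? NO.
Since the bound 20/19 is ≥ 1, the union bound is uninformative here; it does NOT by itself certify existence.

17·p = 20/19 ≈ 1.053; existence NOT certified by the union bound.


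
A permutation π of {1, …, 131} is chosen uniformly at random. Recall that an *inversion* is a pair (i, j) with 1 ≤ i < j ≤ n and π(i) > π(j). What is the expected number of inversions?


Write X = Σ X_I over the C(131, 2) = 8515 pairs i < j, with X_I the indicator of one inversion.
There are 8515 indicators.
For each fixed pair i < j, the values π(i) and π(j) are two distinct elements of {1, …, 131} in uniformly random order; by symmetry P[π(i) > π(j)] = 1/2.
By linearity: E[X] = 8515 · (1/2) = C(131, 2) · (1/2) = 8515/2 = 8515/2 ≈ 4257.50000.

E[X] = 8515/2 = 4257.50000.


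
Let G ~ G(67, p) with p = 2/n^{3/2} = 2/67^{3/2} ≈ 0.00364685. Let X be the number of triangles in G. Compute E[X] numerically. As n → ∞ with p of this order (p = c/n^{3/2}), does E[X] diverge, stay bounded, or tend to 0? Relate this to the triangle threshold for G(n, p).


Number of potential triangles: C(67, 3) = 47905.
Each occurs with probability p³ ≈ (0.00364685)³ ≈ 4.85012995e-08.
By linearity: E[X] = C(67, 3)·p³ ≈ 47905 · 4.85012995e-08 ≈ 0.002323.
Since α = 3/2 > 1, p = c/n^{3/2} = o(1/n) is below the triangle threshold p ~ 1/n. Asymptotically E[X] ~ (c³/6)·n^{3(1−α)} = (2³/6)·n^{-1.5} → 0, so by Markov's inequality G has no triangles w.h.p.

E[X] ≈ 0.002323; in regime p = Θ(1/n^{3/2}) E[X] tends to 0 (below the triangle threshold p ~ 1/n).


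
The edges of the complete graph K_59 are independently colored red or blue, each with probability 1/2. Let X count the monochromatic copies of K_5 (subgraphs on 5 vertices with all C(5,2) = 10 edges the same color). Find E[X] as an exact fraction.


Let X = Σ_S X_S over the C(59, 5) = 5006386 subsets S of size 5, where X_S = 1 if the K_5 on S is monochromatic.
For a fixed S, the K_5 on S has C(5, 2) = 10 edges. P[all 10 edges red] = (1/2)^10, and likewise for blue, so P[monochromatic] = 2·(1/2)^10 = 2^{1 − 10} = 1/512.
By linearity: E[X] = C(59, 5) · 2^{1 − 10} = 5006386 · 1/512 = 2503193/256.
Numerically: E[X] ≈ 9778.097656.

E[X] = C(59,5)·2^(1−C(5,2)) = 2503193/256 ≈ 9778.097656.


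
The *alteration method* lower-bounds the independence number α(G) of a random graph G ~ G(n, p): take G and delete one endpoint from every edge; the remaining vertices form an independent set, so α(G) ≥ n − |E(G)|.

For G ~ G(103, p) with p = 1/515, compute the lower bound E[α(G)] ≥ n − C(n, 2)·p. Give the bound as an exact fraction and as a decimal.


E[|E(G)|] = C(103, 2)·p = 5253 · (1/515) = 51/5.
E[α(G)] ≥ n − E[|E(G)|] = 103 − 51/5 = 464/5.
Numerically: ≈ 92.8000.
(This is only a lower bound; the true E[α(G)] may be larger.)

E[α(G)] ≥ 464/5 ≈ 92.8000.


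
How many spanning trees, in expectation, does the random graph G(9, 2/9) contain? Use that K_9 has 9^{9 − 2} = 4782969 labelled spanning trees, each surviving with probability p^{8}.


K_9 has 9^{9 − 2} = 4782969 labelled spanning trees.
For each such spanning tree H, let X_H = 1 if all 8 edges of H are present in G. Then P[X_H = 1] = p^{8} = (2/9)^{8} = 256/43046721.
Summing the indicators: E[X] = Σ_H E[X_H] = 4782969 · p^{8} = 4782969 · 256/43046721 = 256/9.
Numerically: E[X] ≈ 28.444.

E[X] = 4782969 · (2/9)^{8} = 256/9 ≈ 28.444.


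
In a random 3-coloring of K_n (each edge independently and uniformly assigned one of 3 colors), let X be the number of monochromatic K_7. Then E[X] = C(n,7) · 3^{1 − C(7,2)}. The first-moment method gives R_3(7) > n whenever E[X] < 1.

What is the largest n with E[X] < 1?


We need C(n, 7) · 3^{1 − 21} < 1, i.e. C(n, 7) < 3^{21 − 1} = 3486784401.
Check values of n near the boundary:
  n = 78: C(78, 7) = 2641902120; 2641902120 < 3486784401? YES
  n = 79: C(79, 7) = 2898753715; 2898753715 < 3486784401? YES
  n = 80: C(80, 7) = 3176716400; 3176716400 < 3486784401? YES
  n = 81: C(81, 7) = 3477216600; 3477216600 < 3486784401? YES
  n = 82: C(82, 7) = 3801756816; 3801756816 < 3486784401? NO
  n = 83: C(83, 7) = 4151918628; 4151918628 < 3486784401? NO
  n = 84: C(84, 7) = 4529365776; 4529365776 < 3486784401? NO
The largest n with C(n, 7) < 3486784401 is n = 81 (where E[X] = 42928600/43046721 ≈ 0.9972560). Hence R_3(7) > 81, i.e. R_3(7) ≥ 82.

Largest n = 81; hence R_3(7) > 81.


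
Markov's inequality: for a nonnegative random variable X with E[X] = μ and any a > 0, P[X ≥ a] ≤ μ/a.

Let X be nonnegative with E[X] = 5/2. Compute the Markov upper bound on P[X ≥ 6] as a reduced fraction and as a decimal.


μ = E[X] = 5/2, a = 6.
Markov: P[X ≥ 6] ≤ μ/a = (5/2)/6 = 5/12.
Numerically: ≈ 0.417.
(Since a = 6 > μ = 2.500, the bound 5/12 is < 1 and informative.)

P[X ≥ 6] ≤ 5/12 ≈ 0.417.


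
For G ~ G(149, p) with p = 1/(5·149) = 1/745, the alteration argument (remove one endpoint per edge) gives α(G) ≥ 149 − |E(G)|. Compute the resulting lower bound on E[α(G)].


E[|E(G)|] = C(149, 2)·p = 11026 · (1/745) = 74/5.
E[α(G)] ≥ n − E[|E(G)|] = 149 − 74/5 = 671/5.
Numerically: ≈ 134.200000.
(This is only a lower bound; the true E[α(G)] may be larger.)

E[α(G)] ≥ 671/5 ≈ 134.200000.


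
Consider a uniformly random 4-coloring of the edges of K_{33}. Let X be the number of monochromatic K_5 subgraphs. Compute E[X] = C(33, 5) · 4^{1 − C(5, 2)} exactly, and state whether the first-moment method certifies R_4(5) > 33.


E[X] = C(33, 5) · 4^{1 − 10} = 237336 · 4^{−9} = 237336/262144.
As a reduced fraction: E[X] = 29667/32768 ≈ 0.905.
Is E[X] < 1? YES.
Since E[X] < 1, there exists a 4-coloring of K_{33} with no monochromatic K_5; hence R_4(5) > 33.

E[X] = 29667/32768 ≈ 0.905; E[X] < 1, so R_4(5) > 33.


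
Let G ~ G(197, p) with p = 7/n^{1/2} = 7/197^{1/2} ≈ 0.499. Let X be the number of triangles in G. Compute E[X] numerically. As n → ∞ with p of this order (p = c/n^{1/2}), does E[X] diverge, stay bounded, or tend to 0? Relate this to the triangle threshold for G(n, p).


Number of potential triangles: C(197, 3) = 1254890.
Each occurs with probability p³ ≈ (0.499)³ ≈ 1.24049e-01.
By linearity: E[X] = C(197, 3)·p³ ≈ 1254890 · 1.24049e-01 ≈ 155668.392.
Since α = 1/2 < 1, p = c/n^{1/2} ≫ 1/n is above the triangle threshold p ~ 1/n. Asymptotically E[X] ~ (c³/6)·n^{3(1−α)} = (7³/6)·n^{1.5} → ∞; triangles are abundant w.h.p.

E[X] ≈ 155668.392; in regime p = Θ(1/n^{1/2}) E[X] diverges (above the triangle threshold p ~ 1/n).


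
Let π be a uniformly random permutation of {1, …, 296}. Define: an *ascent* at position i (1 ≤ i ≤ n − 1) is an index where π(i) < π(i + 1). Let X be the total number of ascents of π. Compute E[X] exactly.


Write X = Σ X_I over i = 1, …, 295, with X_I the indicator of one ascent.
There are 295 indicators.
For each fixed i, the pair (π(i), π(i+1)) is a uniformly random ordered pair of distinct values from {1, …, 296}; by symmetry P[π(i) < π(i+1)] = 1/2.
By linearity: E[X] = 295 · (1/2) = (296 − 1) · (1/2) = 295/2 ≈ 147.500.

E[X] = 295/2 = 147.500.


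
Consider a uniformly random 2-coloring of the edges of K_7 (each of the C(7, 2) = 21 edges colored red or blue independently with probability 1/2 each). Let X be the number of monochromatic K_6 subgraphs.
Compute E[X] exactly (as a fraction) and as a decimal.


Let X = Σ_S X_S over the C(7, 6) = 7 subsets S of size 6, where X_S = 1 if the K_6 on S is monochromatic.
For a fixed S, the K_6 on S has C(6, 2) = 15 edges. P[all 15 edges red] = (1/2)^15, and likewise for blue, so P[monochromatic] = 2·(1/2)^15 = 2^{1 − 15} = 1/16384.
Summing: E[X] = C(7, 6) · 2^{1 − 15} = 7 · 1/16384 = 7/16384.
Numerically: E[X] ≈ 0.00043.

E[X] = C(7,6)·2^(1−C(6,2)) = 7/16384 ≈ 0.00043.


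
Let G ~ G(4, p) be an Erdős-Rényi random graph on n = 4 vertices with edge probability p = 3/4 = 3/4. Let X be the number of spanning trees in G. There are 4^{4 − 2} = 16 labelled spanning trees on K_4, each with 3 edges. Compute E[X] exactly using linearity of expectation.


K_4 has 4^{4 − 2} = 16 labelled spanning trees.
For each such spanning tree H, let X_H = 1 if all 3 edges of H are present in G. Then P[X_H = 1] = p^{3} = (3/4)^{3} = 27/64.
By linearity: E[X] = Σ_H E[X_H] = 16 · p^{3} = 16 · 27/64 = 27/4.
Numerically: E[X] ≈ 6.75.

E[X] = 16 · (3/4)^{3} = 27/4 ≈ 6.75.


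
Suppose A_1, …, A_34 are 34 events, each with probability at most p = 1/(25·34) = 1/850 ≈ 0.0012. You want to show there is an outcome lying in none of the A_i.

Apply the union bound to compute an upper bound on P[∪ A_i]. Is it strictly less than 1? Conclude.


Union bound: P[∪_{i=1}^{34} A_i] ≤ Σ_i P[A_i] ≤ 34·p = 34·(1/850) = 1/25.
Numerically: 1/25 ≈ 0.0400.
Is 1/25 < 1? YES.
Since P[∪ A_i] ≤ 1/25 < 1, the complement has P[∩ A_i^c] ≥ 1 − 1/25 = 24/25 > 0, so some outcome avoids every A_i.

34·p = 1/25 ≈ 0.0400; existence CERTIFIED by the union bound.


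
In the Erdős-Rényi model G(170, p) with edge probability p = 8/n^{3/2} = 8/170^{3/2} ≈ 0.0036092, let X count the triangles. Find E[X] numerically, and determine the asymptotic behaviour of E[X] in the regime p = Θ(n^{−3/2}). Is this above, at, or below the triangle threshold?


Number of potential triangles: C(170, 3) = 804440.
Each occurs with probability p³ ≈ (0.0036092)³ ≈ 4.7016448e-08.
By linearity: E[X] = C(170, 3)·p³ ≈ 804440 · 4.7016448e-08 ≈ 0.03782.
Since α = 3/2 > 1, p = c/n^{3/2} = o(1/n) is below the triangle threshold p ~ 1/n. Asymptotically E[X] ~ (c³/6)·n^{3(1−α)} = (8³/6)·n^{-1.5} → 0, so by Markov's inequality G has no triangles w.h.p.

E[X] ≈ 0.03782; in regime p = Θ(1/n^{3/2}) E[X] tends to 0 (below the triangle threshold p ~ 1/n).


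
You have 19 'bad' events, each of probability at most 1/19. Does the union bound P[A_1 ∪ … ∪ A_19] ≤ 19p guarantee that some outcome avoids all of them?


Union bound: P[∪_{i=1}^{19} A_i] ≤ Σ_i P[A_i] ≤ 19·p = 19·(1/19) = 1.
Numerically: 1 ≈ 1.0000.
Is 1 < 1? NO.
Since the bound 1 is ≥ 1, the union bound is uninformative here; it does NOT by itself certify existence.

19·p = 1 ≈ 1.0000; existence NOT certified by the union bound.


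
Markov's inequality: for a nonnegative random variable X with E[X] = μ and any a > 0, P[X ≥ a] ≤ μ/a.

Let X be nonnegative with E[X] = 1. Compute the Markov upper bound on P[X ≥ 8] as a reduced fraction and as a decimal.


μ = E[X] = 1, a = 8.
Markov: P[X ≥ 8] ≤ μ/a = (1)/8 = 1/8.
Numerically: ≈ 0.125.
(Since a = 8 > μ = 1.000, the bound 1/8 is < 1 and informative.)

P[X ≥ 8] ≤ 1/8 ≈ 0.125.


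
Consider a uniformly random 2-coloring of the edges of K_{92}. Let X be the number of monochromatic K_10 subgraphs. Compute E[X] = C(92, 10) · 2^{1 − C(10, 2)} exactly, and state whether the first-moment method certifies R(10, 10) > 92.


E[X] = C(92, 10) · 2^{1 − 45} = 7210666060598 · 2^{−44} = 7210666060598/17592186044416.
As a reduced fraction: E[X] = 3605333030299/8796093022208 ≈ 0.4099.
Is E[X] < 1? YES.
Since E[X] < 1, there exists a 2-coloring of K_{92} with no monochromatic K_10; hence R(10, 10) > 92.

E[X] = 3605333030299/8796093022208 ≈ 0.4099; E[X] < 1, so R(10, 10) > 92.


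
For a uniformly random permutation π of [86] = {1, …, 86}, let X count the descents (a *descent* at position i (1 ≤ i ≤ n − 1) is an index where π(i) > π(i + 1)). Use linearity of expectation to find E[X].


Write X = Σ X_I over i = 1, …, 85, with X_I the indicator of one descent.
There are 85 indicators.
For each fixed i, the pair (π(i), π(i+1)) is a uniformly random ordered pair of distinct values from {1, …, 86}; by symmetry P[π(i) > π(i+1)] = 1/2.
By linearity: E[X] = 85 · (1/2) = (86 − 1) · (1/2) = 85/2 ≈ 42.5000.

E[X] = 85/2 = 42.5000.


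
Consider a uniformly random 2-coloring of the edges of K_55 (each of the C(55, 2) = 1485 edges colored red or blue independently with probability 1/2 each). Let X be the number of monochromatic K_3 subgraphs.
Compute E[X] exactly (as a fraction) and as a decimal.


Let X = Σ_S X_S over the C(55, 3) = 26235 subsets S of size 3, where X_S = 1 if the K_3 on S is monochromatic.
For a fixed S, the K_3 on S has C(3, 2) = 3 edges. P[all 3 edges red] = (1/2)^3, and likewise for blue, so P[monochromatic] = 2·(1/2)^3 = 2^{1 − 3} = 1/4.
Summing: E[X] = C(55, 3) · 2^{1 − 3} = 26235 · 1/4 = 26235/4.
Numerically: E[X] ≈ 6558.750.

E[X] = C(55,3)·2^(1−C(3,2)) = 26235/4 ≈ 6558.750.


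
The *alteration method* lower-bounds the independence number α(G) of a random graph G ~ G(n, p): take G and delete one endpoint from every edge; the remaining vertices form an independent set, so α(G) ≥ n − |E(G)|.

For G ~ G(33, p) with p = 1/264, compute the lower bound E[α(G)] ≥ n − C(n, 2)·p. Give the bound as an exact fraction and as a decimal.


E[|E(G)|] = C(33, 2)·p = 528 · (1/264) = 2.
E[α(G)] ≥ n − E[|E(G)|] = 33 − 2 = 31.
Numerically: ≈ 31.00000.
(This is only a lower bound; the true E[α(G)] may be larger.)

E[α(G)] ≥ 31 ≈ 31.00000.


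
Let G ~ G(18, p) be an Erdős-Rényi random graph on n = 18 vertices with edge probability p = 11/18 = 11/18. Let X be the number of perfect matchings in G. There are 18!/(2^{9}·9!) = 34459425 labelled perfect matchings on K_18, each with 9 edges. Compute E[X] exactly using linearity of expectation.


K_18 has 18!/(2^{9}·9!) = 34459425 labelled perfect matchings.
For each such perfect matching H, let X_H = 1 if all 9 edges of H are present in G. Then P[X_H = 1] = p^{9} = (11/18)^{9} = 2357947691/198359290368.
By linearity of expectation: E[X] = Σ_H E[X_H] = 34459425 · p^{9} = 34459425 · 2357947691/198359290368 = 1003129896443675/2448880128.
Numerically: E[X] ≈ 4.1e+05.

E[X] = 34459425 · (11/18)^{9} = 1003129896443675/2448880128 ≈ 4.1e+05.


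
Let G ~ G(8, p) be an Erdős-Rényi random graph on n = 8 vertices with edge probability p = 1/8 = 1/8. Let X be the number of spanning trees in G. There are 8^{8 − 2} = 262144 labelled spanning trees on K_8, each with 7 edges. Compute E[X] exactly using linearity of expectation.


K_8 has 8^{8 − 2} = 262144 labelled spanning trees.
For each such spanning tree H, let X_H = 1 if all 7 edges of H are present in G. Then P[X_H = 1] = p^{7} = (1/8)^{7} = 1/2097152.
Summing the indicators: E[X] = Σ_H E[X_H] = 262144 · p^{7} = 262144 · 1/2097152 = 1/8.
Numerically: E[X] ≈ 0.125.

E[X] = 262144 · (1/8)^{7} = 1/8 ≈ 0.125.


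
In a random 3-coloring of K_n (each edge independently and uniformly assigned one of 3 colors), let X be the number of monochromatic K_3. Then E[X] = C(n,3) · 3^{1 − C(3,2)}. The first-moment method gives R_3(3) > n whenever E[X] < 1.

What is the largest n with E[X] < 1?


We need C(n, 3) · 3^{1 − 3} < 1, i.e. C(n, 3) < 3^{3 − 1} = 9.
Check values of n near the boundary:
  n = 3: C(3, 3) = 1; 1 < 9? YES
  n = 4: C(4, 3) = 4; 4 < 9? YES
  n = 5: C(5, 3) = 10; 10 < 9? NO
  n = 6: C(6, 3) = 20; 20 < 9? NO
The largest n with C(n, 3) < 9 is n = 4 (where E[X] = 4/9 ≈ 0.444444). Hence R_3(3) > 4, i.e. R_3(3) ≥ 5.

Largest n = 4; hence R_3(3) > 4.


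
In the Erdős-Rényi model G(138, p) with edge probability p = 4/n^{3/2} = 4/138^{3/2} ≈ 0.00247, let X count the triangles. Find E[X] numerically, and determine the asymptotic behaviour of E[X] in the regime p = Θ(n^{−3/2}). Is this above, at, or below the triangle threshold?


Number of potential triangles: C(138, 3) = 428536.
Each occurs with probability p³ ≈ (0.00247)³ ≈ 1.50219e-08.
By linearity: E[X] = C(138, 3)·p³ ≈ 428536 · 1.50219e-08 ≈ 0.006.
Since α = 3/2 > 1, p = c/n^{3/2} = o(1/n) is below the triangle threshold p ~ 1/n. Asymptotically E[X] ~ (c³/6)·n^{3(1−α)} = (4³/6)·n^{-1.5} → 0, so by Markov's inequality G has no triangles w.h.p.

E[X] ≈ 0.006; in regime p = Θ(1/n^{3/2}) E[X] tends to 0 (below the triangle threshold p ~ 1/n).


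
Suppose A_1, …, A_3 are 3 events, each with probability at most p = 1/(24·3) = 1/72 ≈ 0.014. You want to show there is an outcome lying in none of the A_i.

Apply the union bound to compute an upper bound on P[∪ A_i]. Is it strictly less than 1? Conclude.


Union bound: P[∪_{i=1}^{3} A_i] ≤ Σ_i P[A_i] ≤ 3·p = 3·(1/72) = 1/24.
Numerically: 1/24 ≈ 0.042.
Is 1/24 < 1? YES.
Since P[∪ A_i] ≤ 1/24 < 1, the complement has P[∩ A_i^c] ≥ 1 − 1/24 = 23/24 > 0, so some outcome avoids every A_i.

3·p = 1/24 ≈ 0.042; existence CERTIFIED by the union bound.


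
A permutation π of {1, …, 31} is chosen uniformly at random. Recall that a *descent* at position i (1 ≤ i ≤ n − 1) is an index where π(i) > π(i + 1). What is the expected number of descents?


Write X = Σ X_I over i = 1, …, 30, with X_I the indicator of one descent.
There are 30 indicators.
For each fixed i, the pair (π(i), π(i+1)) is a uniformly random ordered pair of distinct values from {1, …, 31}; by symmetry P[π(i) > π(i+1)] = 1/2.
By linearity: E[X] = 30 · (1/2) = (31 − 1) · (1/2) = 15 ≈ 15.000.

E[X] = 15 = 15.000.


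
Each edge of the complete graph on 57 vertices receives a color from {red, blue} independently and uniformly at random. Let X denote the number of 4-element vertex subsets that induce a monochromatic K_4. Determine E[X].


Let X = Σ_S X_S over the C(57, 4) = 395010 subsets S of size 4, where X_S = 1 if the K_4 on S is monochromatic.
For a fixed S, the K_4 on S has C(4, 2) = 6 edges. P[all 6 edges red] = (1/2)^6, and likewise for blue, so P[monochromatic] = 2·(1/2)^6 = 2^{1 − 6} = 1/32.
Summing: E[X] = C(57, 4) · 2^{1 − 6} = 395010 · 1/32 = 197505/16.
Numerically: E[X] ≈ 12344.062.

E[X] = C(57,4)·2^(1−C(4,2)) = 197505/16 ≈ 12344.062.


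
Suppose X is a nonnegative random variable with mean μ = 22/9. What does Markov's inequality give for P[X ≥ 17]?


μ = E[X] = 22/9, a = 17.
Markov: P[X ≥ 17] ≤ μ/a = (22/9)/17 = 22/153.
Numerically: ≈ 0.1438.
(Since a = 17 > μ = 2.4444, the bound 22/153 is < 1 and informative.)

P[X ≥ 17] ≤ 22/153 ≈ 0.1438.


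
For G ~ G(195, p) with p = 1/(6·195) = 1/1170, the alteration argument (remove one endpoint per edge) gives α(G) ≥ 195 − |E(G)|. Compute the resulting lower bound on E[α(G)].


E[|E(G)|] = C(195, 2)·p = 18915 · (1/1170) = 97/6.
E[α(G)] ≥ n − E[|E(G)|] = 195 − 97/6 = 1073/6.
Numerically: ≈ 178.8333.
(This is only a lower bound; the true E[α(G)] may be larger.)

E[α(G)] ≥ 1073/6 ≈ 178.8333.


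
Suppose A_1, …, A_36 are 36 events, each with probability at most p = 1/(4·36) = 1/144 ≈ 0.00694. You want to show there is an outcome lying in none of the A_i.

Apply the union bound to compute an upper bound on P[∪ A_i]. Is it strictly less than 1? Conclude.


Union bound: P[∪_{i=1}^{36} A_i] ≤ Σ_i P[A_i] ≤ 36·p = 36·(1/144) = 1/4.
Numerically: 1/4 ≈ 0.25000.
Is 1/4 < 1? YES.
Since P[∪ A_i] ≤ 1/4 < 1, the complement has P[∩ A_i^c] ≥ 1 − 1/4 = 3/4 > 0, so some outcome avoids every A_i.

36·p = 1/4 ≈ 0.25000; existence CERTIFIED by the union bound.


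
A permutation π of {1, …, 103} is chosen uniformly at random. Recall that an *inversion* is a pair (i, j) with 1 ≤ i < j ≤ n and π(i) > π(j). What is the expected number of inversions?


Write X = Σ X_I over the C(103, 2) = 5253 pairs i < j, with X_I the indicator of one inversion.
There are 5253 indicators.
For each fixed pair i < j, the values π(i) and π(j) are two distinct elements of {1, …, 103} in uniformly random order; by symmetry P[π(i) > π(j)] = 1/2.
By linearity: E[X] = 5253 · (1/2) = C(103, 2) · (1/2) = 5253/2 = 5253/2 ≈ 2626.500.

E[X] = 5253/2 = 2626.500.


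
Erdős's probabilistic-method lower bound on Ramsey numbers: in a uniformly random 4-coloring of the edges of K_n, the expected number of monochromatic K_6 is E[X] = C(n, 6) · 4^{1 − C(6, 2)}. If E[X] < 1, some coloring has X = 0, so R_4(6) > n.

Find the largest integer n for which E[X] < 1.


We need C(n, 6) · 4^{1 − 15} < 1, i.e. C(n, 6) < 4^{15 − 1} = 268435456.
Check values of n near the boundary:
  n = 76: C(76, 6) = 218618940; 218618940 < 268435456? YES
  n = 77: C(77, 6) = 237093780; 237093780 < 268435456? YES
  n = 78: C(78, 6) = 256851595; 256851595 < 268435456? YES
  n = 79: C(79, 6) = 277962685; 277962685 < 268435456? NO
  n = 80: C(80, 6) = 300500200; 300500200 < 268435456? NO
  n = 81: C(81, 6) = 324540216; 324540216 < 268435456? NO
The largest n with C(n, 6) < 268435456 is n = 78 (where E[X] = 256851595/268435456 ≈ 0.9568). Hence R_4(6) > 78, i.e. R_4(6) ≥ 79.

Largest n = 78; hence R_4(6) > 78.


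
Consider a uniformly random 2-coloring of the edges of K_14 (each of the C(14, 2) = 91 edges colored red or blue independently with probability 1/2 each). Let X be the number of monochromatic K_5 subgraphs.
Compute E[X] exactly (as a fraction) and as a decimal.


Let X = Σ_S X_S over the C(14, 5) = 2002 subsets S of size 5, where X_S = 1 if the K_5 on S is monochromatic.
For a fixed S, the K_5 on S has C(5, 2) = 10 edges. P[all 10 edges red] = (1/2)^10, and likewise for blue, so P[monochromatic] = 2·(1/2)^10 = 2^{1 − 10} = 1/512.
By linearity of expectation: E[X] = C(14, 5) · 2^{1 − 10} = 2002 · 1/512 = 1001/256.
Numerically: E[X] ≈ 3.910.

E[X] = C(14,5)·2^(1−C(5,2)) = 1001/256 ≈ 3.910.


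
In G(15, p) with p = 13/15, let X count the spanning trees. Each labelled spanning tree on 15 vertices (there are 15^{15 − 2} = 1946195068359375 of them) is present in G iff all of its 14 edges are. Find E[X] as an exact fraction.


K_15 has 15^{15 − 2} = 1946195068359375 labelled spanning trees.
For each such spanning tree H, let X_H = 1 if all 14 edges of H are present in G. Then P[X_H = 1] = p^{14} = (13/15)^{14} = 3937376385699289/29192926025390625.
By linearity: E[X] = Σ_H E[X_H] = 1946195068359375 · p^{14} = 1946195068359375 · 3937376385699289/29192926025390625 = 3937376385699289/15.
Numerically: E[X] ≈ 2.62492e+14.

E[X] = 1946195068359375 · (13/15)^{14} = 3937376385699289/15 ≈ 2.62492e+14.


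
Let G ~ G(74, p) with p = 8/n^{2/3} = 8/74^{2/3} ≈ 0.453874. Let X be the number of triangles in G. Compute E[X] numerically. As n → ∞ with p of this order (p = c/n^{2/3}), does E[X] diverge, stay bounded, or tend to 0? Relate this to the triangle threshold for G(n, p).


Number of potential triangles: C(74, 3) = 64824.
Each occurs with probability p³ ≈ (0.453874)³ ≈ 9.34989043e-02.
By linearity: E[X] = C(74, 3)·p³ ≈ 64824 · 9.34989043e-02 ≈ 6060.972973.
Since α = 2/3 < 1, p = c/n^{2/3} ≫ 1/n is above the triangle threshold p ~ 1/n. Asymptotically E[X] ~ (c³/6)·n^{3(1−α)} = (8³/6)·n^{1} → ∞; triangles are abundant w.h.p.

E[X] ≈ 6060.972973; in regime p = Θ(1/n^{2/3}) E[X] diverges (above the triangle threshold p ~ 1/n).


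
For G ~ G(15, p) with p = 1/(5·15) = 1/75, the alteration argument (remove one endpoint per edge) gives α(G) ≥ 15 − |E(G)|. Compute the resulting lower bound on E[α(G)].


E[|E(G)|] = C(15, 2)·p = 105 · (1/75) = 7/5.
E[α(G)] ≥ n − E[|E(G)|] = 15 − 7/5 = 68/5.
Numerically: ≈ 13.6000.
(This is only a lower bound; the true E[α(G)] may be larger.)

E[α(G)] ≥ 68/5 ≈ 13.6000.


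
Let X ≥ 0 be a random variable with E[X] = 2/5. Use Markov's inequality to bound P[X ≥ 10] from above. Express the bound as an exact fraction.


μ = E[X] = 2/5, a = 10.
Markov: P[X ≥ 10] ≤ μ/a = (2/5)/10 = 1/25.
Numerically: ≈ 0.0400.
(Since a = 10 > μ = 0.4000, the bound 1/25 is < 1 and informative.)

P[X ≥ 10] ≤ 1/25 ≈ 0.0400.


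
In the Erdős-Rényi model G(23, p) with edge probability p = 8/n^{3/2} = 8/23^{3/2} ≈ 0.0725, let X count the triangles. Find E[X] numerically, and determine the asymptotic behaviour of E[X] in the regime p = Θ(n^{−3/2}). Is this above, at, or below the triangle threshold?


Number of potential triangles: C(23, 3) = 1771.
Each occurs with probability p³ ≈ (0.0725)³ ≈ 3.81500e-04.
By linearity: E[X] = C(23, 3)·p³ ≈ 1771 · 3.81500e-04 ≈ 0.676.
Since α = 3/2 > 1, p = c/n^{3/2} = o(1/n) is below the triangle threshold p ~ 1/n. Asymptotically E[X] ~ (c³/6)·n^{3(1−α)} = (8³/6)·n^{-1.5} → 0, so by Markov's inequality G has no triangles w.h.p.

E[X] ≈ 0.676; in regime p = Θ(1/n^{3/2}) E[X] tends to 0 (below the triangle threshold p ~ 1/n).


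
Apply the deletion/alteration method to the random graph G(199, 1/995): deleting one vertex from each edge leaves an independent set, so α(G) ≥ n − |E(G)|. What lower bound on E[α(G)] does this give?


E[|E(G)|] = C(199, 2)·p = 19701 · (1/995) = 99/5.
E[α(G)] ≥ n − E[|E(G)|] = 199 − 99/5 = 896/5.
Numerically: ≈ 179.20000.
(This is only a lower bound; the true E[α(G)] may be larger.)

E[α(G)] ≥ 896/5 ≈ 179.20000.


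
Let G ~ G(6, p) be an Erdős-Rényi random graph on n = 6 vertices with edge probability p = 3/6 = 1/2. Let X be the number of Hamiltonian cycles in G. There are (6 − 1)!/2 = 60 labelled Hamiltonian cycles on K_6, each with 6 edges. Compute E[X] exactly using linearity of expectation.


K_6 has (6 − 1)!/2 = 60 labelled Hamiltonian cycles.
For each such Hamiltonian cycle H, let X_H = 1 if all 6 edges of H are present in G. Then P[X_H = 1] = p^{6} = (1/2)^{6} = 1/64.
Summing the indicators: E[X] = Σ_H E[X_H] = 60 · p^{6} = 60 · 1/64 = 15/16.
Numerically: E[X] ≈ 0.9375.

E[X] = 60 · (1/2)^{6} = 15/16 ≈ 0.9375.


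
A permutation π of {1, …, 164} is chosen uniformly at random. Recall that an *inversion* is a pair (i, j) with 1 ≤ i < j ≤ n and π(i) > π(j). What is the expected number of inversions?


Write X = Σ X_I over the C(164, 2) = 13366 pairs i < j, with X_I the indicator of one inversion.
There are 13366 indicators.
For each fixed pair i < j, the values π(i) and π(j) are two distinct elements of {1, …, 164} in uniformly random order; by symmetry P[π(i) > π(j)] = 1/2.
By linearity: E[X] = 13366 · (1/2) = C(164, 2) · (1/2) = 13366/2 = 6683 ≈ 6683.0000.

E[X] = 6683 = 6683.0000.


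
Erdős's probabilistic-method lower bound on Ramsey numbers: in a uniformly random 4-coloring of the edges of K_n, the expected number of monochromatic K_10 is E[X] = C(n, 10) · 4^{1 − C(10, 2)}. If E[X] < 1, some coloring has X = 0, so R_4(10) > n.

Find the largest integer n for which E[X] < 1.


We need C(n, 10) · 4^{1 − 45} < 1, i.e. C(n, 10) < 4^{45 − 1} = 309485009821345068724781056.
Check values of n near the boundary:
  n = 2020: C(2020, 10) = 304832018578739931133653656; 304832018578739931133653656 < 309485009821345068724781056? YES
  n = 2021: C(2021, 10) = 306347841644770462864800616; 306347841644770462864800616 < 309485009821345068724781056? YES
  n = 2022: C(2022, 10) = 307870445231474093395937796; 307870445231474093395937796 < 309485009821345068724781056? YES
  n = 2023: C(2023, 10) = 309399856285778485315440716; 309399856285778485315440716 < 309485009821345068724781056? YES
  n = 2024: C(2024, 10) = 310936101848269937576192656; 310936101848269937576192656 < 309485009821345068724781056? NO
  n = 2025: C(2025, 10) = 312479209053472269772600560; 312479209053472269772600560 < 309485009821345068724781056? NO
  n = 2026: C(2026, 10) = 314029205130126398094885285; 314029205130126398094885285 < 309485009821345068724781056? NO
The largest n with C(n, 10) < 309485009821345068724781056 is n = 2023 (where E[X] = 77349964071444621328860179/77371252455336267181195264 ≈ 0.999725). Hence R_4(10) > 2023, i.e. R_4(10) ≥ 2024.

Largest n = 2023; hence R_4(10) > 2023.


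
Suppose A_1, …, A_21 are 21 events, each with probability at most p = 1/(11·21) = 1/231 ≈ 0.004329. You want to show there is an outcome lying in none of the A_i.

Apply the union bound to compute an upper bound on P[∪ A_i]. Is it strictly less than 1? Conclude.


Union bound: P[∪_{i=1}^{21} A_i] ≤ Σ_i P[A_i] ≤ 21·p = 21·(1/231) = 1/11.
Numerically: 1/11 ≈ 0.090909.
Is 1/11 < 1? YES.
Since P[∪ A_i] ≤ 1/11 < 1, the complement has P[∩ A_i^c] ≥ 1 − 1/11 = 10/11 > 0, so some outcome avoids every A_i.

21·p = 1/11 ≈ 0.090909; existence CERTIFIED by the union bound.


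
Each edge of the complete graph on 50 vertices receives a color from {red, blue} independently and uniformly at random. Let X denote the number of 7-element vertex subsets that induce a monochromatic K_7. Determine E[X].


Let X = Σ_S X_S over the C(50, 7) = 99884400 subsets S of size 7, where X_S = 1 if the K_7 on S is monochromatic.
For a fixed S, the K_7 on S has C(7, 2) = 21 edges. P[all 21 edges red] = (1/2)^21, and likewise for blue, so P[monochromatic] = 2·(1/2)^21 = 2^{1 − 21} = 1/1048576.
By linearity of expectation: E[X] = C(50, 7) · 2^{1 − 21} = 99884400 · 1/1048576 = 6242775/65536.
Numerically: E[X] ≈ 95.2572.

E[X] = C(50,7)·2^(1−C(7,2)) = 6242775/65536 ≈ 95.2572.


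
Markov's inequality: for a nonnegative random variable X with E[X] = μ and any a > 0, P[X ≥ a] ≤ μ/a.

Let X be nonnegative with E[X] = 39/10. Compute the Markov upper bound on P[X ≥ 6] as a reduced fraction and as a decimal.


μ = E[X] = 39/10, a = 6.
Markov: P[X ≥ 6] ≤ μ/a = (39/10)/6 = 13/20.
Numerically: ≈ 0.6500.
(Since a = 6 > μ = 3.9000, the bound 13/20 is < 1 and informative.)

P[X ≥ 6] ≤ 13/20 ≈ 0.6500.


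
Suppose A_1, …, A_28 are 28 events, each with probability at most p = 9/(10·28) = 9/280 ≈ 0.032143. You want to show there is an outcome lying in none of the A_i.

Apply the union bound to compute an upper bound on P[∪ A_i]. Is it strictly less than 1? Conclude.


Union bound: P[∪_{i=1}^{28} A_i] ≤ Σ_i P[A_i] ≤ 28·p = 28·(9/280) = 9/10.
Numerically: 9/10 ≈ 0.900000.
Is 9/10 < 1? YES.
Since P[∪ A_i] ≤ 9/10 < 1, the complement has P[∩ A_i^c] ≥ 1 − 9/10 = 1/10 > 0, so some outcome avoids every A_i.

28·p = 9/10 ≈ 0.900000; existence CERTIFIED by the union bound.


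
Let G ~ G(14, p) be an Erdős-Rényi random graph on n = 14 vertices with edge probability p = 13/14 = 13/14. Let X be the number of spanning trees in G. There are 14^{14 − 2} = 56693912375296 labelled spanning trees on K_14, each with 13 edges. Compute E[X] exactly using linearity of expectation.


K_14 has 14^{14 − 2} = 56693912375296 labelled spanning trees.
For each such spanning tree H, let X_H = 1 if all 13 edges of H are present in G. Then P[X_H = 1] = p^{13} = (13/14)^{13} = 302875106592253/793714773254144.
By linearity of expectation: E[X] = Σ_H E[X_H] = 56693912375296 · p^{13} = 56693912375296 · 302875106592253/793714773254144 = 302875106592253/14.
Numerically: E[X] ≈ 2.163e+13.

E[X] = 56693912375296 · (13/14)^{13} = 302875106592253/14 ≈ 2.163e+13.


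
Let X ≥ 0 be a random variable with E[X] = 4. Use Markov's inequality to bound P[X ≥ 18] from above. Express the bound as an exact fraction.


μ = E[X] = 4, a = 18.
Markov: P[X ≥ 18] ≤ μ/a = (4)/18 = 2/9.
Numerically: ≈ 0.2222.
(Since a = 18 > μ = 4.0000, the bound 2/9 is < 1 and informative.)

P[X ≥ 18] ≤ 2/9 ≈ 0.2222.


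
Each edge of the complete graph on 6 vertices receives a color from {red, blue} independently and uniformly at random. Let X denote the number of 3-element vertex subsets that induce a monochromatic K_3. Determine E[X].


Let X = Σ_S X_S over the C(6, 3) = 20 subsets S of size 3, where X_S = 1 if the K_3 on S is monochromatic.
For a fixed S, the K_3 on S has C(3, 2) = 3 edges. P[all 3 edges red] = (1/2)^3, and likewise for blue, so P[monochromatic] = 2·(1/2)^3 = 2^{1 − 3} = 1/4.
By linearity of expectation: E[X] = C(6, 3) · 2^{1 − 3} = 20 · 1/4 = 5.
Numerically: E[X] ≈ 5.000.

E[X] = C(6,3)·2^(1−C(3,2)) = 5 ≈ 5.000.


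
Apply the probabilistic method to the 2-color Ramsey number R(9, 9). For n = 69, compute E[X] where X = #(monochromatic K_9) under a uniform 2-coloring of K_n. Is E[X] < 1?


E[X] = C(69, 9) · 2^{1 − 36} = 56672074888 · 2^{−35} = 56672074888/34359738368.
As a reduced fraction: E[X] = 7084009361/4294967296 ≈ 1.6494.
Is E[X] < 1? NO.
Since E[X] ≥ 1, the first-moment bound is inconclusive at n = 69; it does NOT by itself certify R(9, 9) > 69.

E[X] = 7084009361/4294967296 ≈ 1.6494; E[X] ≥ 1; first-moment method inconclusive here.
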